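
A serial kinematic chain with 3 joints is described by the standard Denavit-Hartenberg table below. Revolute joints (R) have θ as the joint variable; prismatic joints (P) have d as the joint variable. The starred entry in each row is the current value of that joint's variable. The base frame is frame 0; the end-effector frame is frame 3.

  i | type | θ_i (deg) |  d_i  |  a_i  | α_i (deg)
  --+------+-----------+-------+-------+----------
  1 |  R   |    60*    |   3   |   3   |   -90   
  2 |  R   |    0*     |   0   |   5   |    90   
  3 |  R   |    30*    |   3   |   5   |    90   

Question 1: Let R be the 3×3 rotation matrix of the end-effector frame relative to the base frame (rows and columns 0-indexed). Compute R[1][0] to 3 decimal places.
End-effector x-axis (col 0 of R) = (0.0000,1.0000,0.0000)
R[1][0] = 1.0000

1.000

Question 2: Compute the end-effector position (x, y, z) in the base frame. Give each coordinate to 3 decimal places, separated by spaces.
4.000 11.928 6.000

after link 1: o_1 = (1.5000, 2.5981, 3.0000)
after link 2: o_2 = (4.0000, 6.9282, 3.0000)
after link 3: o_3 = (4.0000, 11.9282, 6.0000)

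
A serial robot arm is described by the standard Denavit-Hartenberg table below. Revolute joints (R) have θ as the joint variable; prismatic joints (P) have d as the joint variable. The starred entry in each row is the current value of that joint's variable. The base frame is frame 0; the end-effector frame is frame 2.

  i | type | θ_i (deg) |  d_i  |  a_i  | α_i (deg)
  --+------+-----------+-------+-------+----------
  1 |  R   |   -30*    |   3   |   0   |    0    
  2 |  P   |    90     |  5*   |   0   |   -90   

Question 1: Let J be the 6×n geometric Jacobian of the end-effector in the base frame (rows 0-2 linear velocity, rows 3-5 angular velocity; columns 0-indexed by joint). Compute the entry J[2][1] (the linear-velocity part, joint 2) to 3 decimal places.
1.000

prismatic axis z_1 = (0.0000,0.0000,1.0000)
J_v[:, 1] = z_1; J_ω[:, 1] = (0,0,0)
entry J[2][1] = 1.0000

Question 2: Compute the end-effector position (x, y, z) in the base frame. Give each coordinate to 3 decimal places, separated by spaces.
after link 1: o_1 = (0.0000, 0.0000, 3.0000)
after link 2: o_2 = (0.0000, 0.0000, 8.0000)

0.000 0.000 8.000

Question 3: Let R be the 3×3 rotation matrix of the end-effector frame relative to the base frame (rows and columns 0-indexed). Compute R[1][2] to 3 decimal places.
End-effector z-axis (col 2 of R) = (-0.8660,0.5000,0.0000)
R[1][2] = 0.5000

0.500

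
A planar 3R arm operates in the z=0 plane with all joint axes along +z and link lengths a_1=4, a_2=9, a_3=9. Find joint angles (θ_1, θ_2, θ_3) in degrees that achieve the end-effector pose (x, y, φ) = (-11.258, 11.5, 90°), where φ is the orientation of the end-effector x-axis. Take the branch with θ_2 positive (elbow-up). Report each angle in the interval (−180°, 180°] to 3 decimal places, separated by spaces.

124.955 60.007 -94.962

wrist centre = target − a_3·(cos φ, sin φ) = (-11.2580, 2.5000)
cos θ_2 = (132.9926−4²−9²)/(2·4·9) = 0.4999; θ_2 = 60.0068° (elbow-up)
β = atan2(2.5000,-11.2580) = 167.4798°; ψ = atan2(7.7948,8.4991) = 42.5249°
θ_1 = β − ψ = 124.9549°
θ_3 = φ − θ_1 − θ_2 = -94.9617° (wrapped to (-180°,180°])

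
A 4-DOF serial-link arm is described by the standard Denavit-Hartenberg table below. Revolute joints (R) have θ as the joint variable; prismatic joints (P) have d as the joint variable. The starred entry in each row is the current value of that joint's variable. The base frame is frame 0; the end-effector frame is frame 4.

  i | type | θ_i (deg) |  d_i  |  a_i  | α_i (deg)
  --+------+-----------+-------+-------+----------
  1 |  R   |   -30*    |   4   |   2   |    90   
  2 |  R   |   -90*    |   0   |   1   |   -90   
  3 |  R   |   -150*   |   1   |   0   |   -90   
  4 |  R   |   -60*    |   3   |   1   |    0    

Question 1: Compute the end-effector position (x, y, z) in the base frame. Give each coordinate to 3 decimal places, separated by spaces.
1.924 -4.400 1.933

after link 1: o_1 = (1.7321, -1.0000, 4.0000)
after link 2: o_2 = (1.7321, -1.0000, 3.0000)
after link 3: o_3 = (2.5981, -1.5000, 3.0000)
after link 4: o_4 = (1.9240, -4.3995, 1.9330)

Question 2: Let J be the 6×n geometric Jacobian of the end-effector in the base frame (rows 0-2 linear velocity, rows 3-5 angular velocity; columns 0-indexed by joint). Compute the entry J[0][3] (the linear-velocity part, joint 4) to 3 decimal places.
axis z_3 = (-0.4330,-0.7500,-0.5000); lever o_n−o_3 = (-0.6740,-2.8995,-1.0670)
cross product → J_v[:, 3] = (-0.6495,-0.1250,0.7500)
J_ω[:, 3] = z_3
entry J[0][3] = -0.6495

-0.650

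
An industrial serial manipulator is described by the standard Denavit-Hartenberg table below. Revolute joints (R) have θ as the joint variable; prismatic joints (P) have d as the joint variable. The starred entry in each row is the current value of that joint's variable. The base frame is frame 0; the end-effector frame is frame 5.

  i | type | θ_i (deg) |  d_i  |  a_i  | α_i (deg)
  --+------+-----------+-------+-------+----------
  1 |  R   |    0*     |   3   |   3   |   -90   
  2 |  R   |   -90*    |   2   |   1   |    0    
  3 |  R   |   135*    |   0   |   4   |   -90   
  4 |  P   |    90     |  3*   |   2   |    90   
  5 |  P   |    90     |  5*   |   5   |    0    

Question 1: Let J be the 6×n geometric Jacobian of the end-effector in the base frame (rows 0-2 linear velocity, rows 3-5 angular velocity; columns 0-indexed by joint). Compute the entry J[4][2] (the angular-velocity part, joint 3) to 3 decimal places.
1.000

axis z_2 = (0.0000,1.0000,0.0000); lever o_n−o_2 = (0.7071,-2.0000,-12.0208)
cross product → J_v[:, 2] = (-12.0208,0.0000,-0.7071)
J_ω[:, 2] = z_2
entry J[4][2] = 1.0000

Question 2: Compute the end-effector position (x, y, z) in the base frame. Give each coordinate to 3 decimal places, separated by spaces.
after link 1: o_1 = (3.0000, 0.0000, 3.0000)
after link 2: o_2 = (3.0000, 2.0000, 4.0000)
after link 3: o_3 = (5.8284, 2.0000, 1.1716)
after link 4: o_4 = (3.7071, 0.0000, -0.9497)
after link 5: o_5 = (3.7071, 0.0000, -8.0208)

3.707 0.000 -8.021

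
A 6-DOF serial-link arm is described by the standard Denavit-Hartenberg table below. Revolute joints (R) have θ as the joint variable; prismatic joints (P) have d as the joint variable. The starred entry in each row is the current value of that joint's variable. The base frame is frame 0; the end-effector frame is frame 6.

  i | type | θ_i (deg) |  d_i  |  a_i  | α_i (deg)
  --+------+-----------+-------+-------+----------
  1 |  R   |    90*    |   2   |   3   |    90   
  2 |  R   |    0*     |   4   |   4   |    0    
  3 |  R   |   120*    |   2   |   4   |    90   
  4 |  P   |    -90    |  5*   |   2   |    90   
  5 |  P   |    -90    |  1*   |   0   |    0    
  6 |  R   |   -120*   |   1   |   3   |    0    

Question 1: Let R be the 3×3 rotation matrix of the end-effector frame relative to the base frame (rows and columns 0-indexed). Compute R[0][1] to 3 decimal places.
0.500

End-effector y-axis (col 1 of R) = (0.5000,-0.7500,-0.4330)
R[0][1] = 0.5000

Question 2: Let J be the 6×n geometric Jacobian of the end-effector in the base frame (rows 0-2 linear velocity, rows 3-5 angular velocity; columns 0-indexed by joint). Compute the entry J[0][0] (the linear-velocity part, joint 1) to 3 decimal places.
-11.629

axis z_0 = ẑ; lever o_n−o_0 = (6.5981,11.6292,6.9821)
cross product → J_v[:, 0] = (-11.6292,6.5981,0.0000)
J_ω[:, 0] = z_0
entry J[0][0] = -11.6292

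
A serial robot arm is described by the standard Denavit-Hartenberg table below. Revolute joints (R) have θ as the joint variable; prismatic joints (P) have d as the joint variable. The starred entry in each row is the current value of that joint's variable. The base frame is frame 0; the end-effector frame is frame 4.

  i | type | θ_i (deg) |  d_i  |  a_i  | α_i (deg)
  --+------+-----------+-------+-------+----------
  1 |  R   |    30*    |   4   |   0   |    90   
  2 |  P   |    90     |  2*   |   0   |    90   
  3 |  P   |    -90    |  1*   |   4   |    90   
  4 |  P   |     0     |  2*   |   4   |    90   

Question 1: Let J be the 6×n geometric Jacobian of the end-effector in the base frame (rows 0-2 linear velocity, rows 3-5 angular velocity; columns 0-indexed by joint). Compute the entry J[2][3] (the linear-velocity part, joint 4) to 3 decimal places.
-1.000

prismatic axis z_3 = (0.0000,0.0000,-1.0000)
J_v[:, 3] = z_3; J_ω[:, 3] = (0,0,0)
entry J[2][3] = -1.0000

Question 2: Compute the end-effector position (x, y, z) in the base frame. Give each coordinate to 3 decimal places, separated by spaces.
-2.134 5.696 2.000

after link 1: o_1 = (0.0000, 0.0000, 4.0000)
after link 2: o_2 = (1.0000, -1.7321, 4.0000)
after link 3: o_3 = (-0.1340, 2.2321, 4.0000)
after link 4: o_4 = (-2.1340, 5.6962, 2.0000)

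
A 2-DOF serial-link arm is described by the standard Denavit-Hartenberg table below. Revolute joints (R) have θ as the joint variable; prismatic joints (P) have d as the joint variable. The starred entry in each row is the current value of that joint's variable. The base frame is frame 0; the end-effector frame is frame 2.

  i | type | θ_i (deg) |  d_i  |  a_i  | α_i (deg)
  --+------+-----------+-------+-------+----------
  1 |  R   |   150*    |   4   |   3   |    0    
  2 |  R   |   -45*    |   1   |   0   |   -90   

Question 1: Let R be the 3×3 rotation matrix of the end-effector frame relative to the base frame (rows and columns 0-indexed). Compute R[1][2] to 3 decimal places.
-0.259

End-effector z-axis (col 2 of R) = (-0.9659,-0.2588,0.0000)
R[1][2] = -0.2588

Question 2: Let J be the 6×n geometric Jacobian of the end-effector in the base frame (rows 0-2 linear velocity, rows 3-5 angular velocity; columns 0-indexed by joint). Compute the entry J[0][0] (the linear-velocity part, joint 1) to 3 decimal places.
axis z_0 = ẑ; lever o_n−o_0 = (-2.5981,1.5000,5.0000)
cross product → J_v[:, 0] = (-1.5000,-2.5981,0.0000)
J_ω[:, 0] = z_0
entry J[0][0] = -1.5000

-1.500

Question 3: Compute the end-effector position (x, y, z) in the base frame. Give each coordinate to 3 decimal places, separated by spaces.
-2.598 1.500 5.000

after link 1: o_1 = (-2.5981, 1.5000, 4.0000)
after link 2: o_2 = (-2.5981, 1.5000, 5.0000)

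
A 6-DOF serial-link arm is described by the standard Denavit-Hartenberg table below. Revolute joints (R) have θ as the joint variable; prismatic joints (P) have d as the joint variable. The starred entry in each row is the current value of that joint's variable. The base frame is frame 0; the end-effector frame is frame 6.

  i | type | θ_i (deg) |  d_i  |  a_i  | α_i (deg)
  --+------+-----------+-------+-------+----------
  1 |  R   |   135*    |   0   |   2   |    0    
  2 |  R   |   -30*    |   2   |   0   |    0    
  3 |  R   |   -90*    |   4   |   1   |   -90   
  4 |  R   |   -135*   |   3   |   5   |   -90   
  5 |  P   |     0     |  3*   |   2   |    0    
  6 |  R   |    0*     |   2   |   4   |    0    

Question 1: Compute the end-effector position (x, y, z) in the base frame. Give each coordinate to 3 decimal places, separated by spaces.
after link 1: o_1 = (-1.4142, 1.4142, 0.0000)
after link 2: o_2 = (-1.4142, 1.4142, 2.0000)
after link 3: o_3 = (-0.4483, 1.6730, 6.0000)
after link 4: o_4 = (-4.6398, 3.6557, 9.5355)
after link 5: o_5 = (-3.9568, 3.8388, 13.0711)
after link 6: o_6 = (-5.3228, 3.4727, 17.3137)

-5.323 3.473 17.314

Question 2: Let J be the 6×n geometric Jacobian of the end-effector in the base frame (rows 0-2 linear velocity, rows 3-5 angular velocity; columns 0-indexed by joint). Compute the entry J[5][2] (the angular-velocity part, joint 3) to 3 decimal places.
1.000

axis z_2 = (0.0000,0.0000,1.0000); lever o_n−o_2 = (-3.9086,2.0585,15.3137)
cross product → J_v[:, 2] = (-2.0585,-3.9086,0.0000)
J_ω[:, 2] = z_2
entry J[5][2] = 1.0000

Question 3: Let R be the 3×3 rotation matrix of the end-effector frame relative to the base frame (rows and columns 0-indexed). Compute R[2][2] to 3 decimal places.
End-effector z-axis (col 2 of R) = (0.6830,0.1830,0.7071)
R[2][2] = 0.7071

0.707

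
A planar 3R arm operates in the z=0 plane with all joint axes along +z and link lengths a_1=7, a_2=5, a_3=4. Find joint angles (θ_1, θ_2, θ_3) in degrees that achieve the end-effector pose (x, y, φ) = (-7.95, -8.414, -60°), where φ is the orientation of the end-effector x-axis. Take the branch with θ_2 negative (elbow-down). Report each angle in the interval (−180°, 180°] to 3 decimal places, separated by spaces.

-135.003 -44.992 119.995

wrist centre = target − a_3·(cos φ, sin φ) = (-9.9500, -4.9499)
cos θ_2 = (123.5040−7²−5²)/(2·7·5) = 0.7072; θ_2 = -44.9925° (elbow-down)
β = atan2(-4.9499,-9.9500) = -153.5507°; ψ = atan2(-3.5351,10.5360) = -18.5478°
θ_1 = β − ψ = -135.0029°
θ_3 = φ − θ_1 − θ_2 = 119.9954° (wrapped to (-180°,180°])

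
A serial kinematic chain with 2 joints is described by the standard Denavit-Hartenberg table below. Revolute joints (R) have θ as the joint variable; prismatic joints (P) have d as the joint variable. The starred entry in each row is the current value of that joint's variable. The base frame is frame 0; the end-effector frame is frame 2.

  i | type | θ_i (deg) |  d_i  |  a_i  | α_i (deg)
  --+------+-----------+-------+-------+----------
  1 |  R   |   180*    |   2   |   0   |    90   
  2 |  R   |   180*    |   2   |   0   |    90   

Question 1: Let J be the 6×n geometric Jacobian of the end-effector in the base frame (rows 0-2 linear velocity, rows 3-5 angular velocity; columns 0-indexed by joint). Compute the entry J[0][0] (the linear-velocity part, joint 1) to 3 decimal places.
-2.000

axis z_0 = ẑ; lever o_n−o_0 = (0.0000,2.0000,2.0000)
cross product → J_v[:, 0] = (-2.0000,0.0000,0.0000)
J_ω[:, 0] = z_0
entry J[0][0] = -2.0000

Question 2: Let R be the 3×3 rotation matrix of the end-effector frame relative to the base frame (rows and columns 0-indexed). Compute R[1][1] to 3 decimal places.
End-effector y-axis (col 1 of R) = (0.0000,1.0000,0.0000)
R[1][1] = 1.0000

1.000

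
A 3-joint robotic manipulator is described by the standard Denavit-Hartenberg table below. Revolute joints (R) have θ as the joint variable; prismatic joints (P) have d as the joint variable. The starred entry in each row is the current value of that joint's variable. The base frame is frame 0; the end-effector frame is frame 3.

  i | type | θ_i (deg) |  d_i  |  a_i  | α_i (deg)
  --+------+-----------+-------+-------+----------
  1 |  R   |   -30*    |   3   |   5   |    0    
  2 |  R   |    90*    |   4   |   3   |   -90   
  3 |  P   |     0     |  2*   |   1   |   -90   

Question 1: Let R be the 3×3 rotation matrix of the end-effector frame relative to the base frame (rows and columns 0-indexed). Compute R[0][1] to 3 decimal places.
0.866

End-effector y-axis (col 1 of R) = (0.8660,-0.5000,-0.0000)
R[0][1] = 0.8660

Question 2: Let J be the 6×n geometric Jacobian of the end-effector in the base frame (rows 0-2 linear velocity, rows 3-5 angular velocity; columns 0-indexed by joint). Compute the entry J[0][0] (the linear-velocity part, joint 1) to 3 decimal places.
-1.964

axis z_0 = ẑ; lever o_n−o_0 = (4.5981,1.9641,7.0000)
cross product → J_v[:, 0] = (-1.9641,4.5981,0.0000)
J_ω[:, 0] = z_0
entry J[0][0] = -1.9641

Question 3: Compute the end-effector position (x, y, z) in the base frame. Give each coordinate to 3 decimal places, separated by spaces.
after link 1: o_1 = (4.3301, -2.5000, 3.0000)
after link 2: o_2 = (5.8301, 0.0981, 7.0000)
after link 3: o_3 = (4.5981, 1.9641, 7.0000)

4.598 1.964 7.000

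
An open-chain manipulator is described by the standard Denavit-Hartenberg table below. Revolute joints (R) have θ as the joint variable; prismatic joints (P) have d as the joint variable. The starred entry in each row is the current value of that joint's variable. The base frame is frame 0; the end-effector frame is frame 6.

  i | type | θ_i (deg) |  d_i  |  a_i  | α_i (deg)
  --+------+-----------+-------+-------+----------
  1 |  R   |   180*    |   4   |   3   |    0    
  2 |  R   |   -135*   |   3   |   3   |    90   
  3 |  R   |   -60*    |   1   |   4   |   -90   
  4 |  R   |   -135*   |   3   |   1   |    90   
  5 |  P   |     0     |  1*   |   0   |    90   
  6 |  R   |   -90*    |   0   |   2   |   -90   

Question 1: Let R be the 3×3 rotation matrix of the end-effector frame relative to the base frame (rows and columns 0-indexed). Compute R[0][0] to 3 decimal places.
End-effector x-axis (col 0 of R) = (0.7500,-0.2500,-0.6124)
R[0][0] = 0.7500

0.750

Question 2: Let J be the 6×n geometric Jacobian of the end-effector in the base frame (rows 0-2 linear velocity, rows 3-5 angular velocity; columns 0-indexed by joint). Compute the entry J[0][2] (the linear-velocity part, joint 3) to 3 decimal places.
1.389

axis z_2 = (0.7071,-0.7071,0.0000); lever o_n−o_2 = (4.9584,1.5442,-1.9641)
cross product → J_v[:, 2] = (1.3888,1.3888,4.5981)
J_ω[:, 2] = z_2
entry J[0][2] = 1.3888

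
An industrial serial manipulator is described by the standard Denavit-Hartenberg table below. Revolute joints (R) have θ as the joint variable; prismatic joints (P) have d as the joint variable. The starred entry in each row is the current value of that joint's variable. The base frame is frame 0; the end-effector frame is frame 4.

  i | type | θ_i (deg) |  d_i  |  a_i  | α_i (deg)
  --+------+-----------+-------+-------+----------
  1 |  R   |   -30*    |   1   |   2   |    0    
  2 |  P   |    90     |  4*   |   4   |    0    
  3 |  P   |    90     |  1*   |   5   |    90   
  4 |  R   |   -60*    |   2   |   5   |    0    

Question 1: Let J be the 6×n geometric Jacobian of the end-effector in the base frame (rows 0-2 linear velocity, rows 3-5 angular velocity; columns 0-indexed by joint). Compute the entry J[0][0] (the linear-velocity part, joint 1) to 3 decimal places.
-7.946

axis z_0 = ẑ; lever o_n−o_0 = (-1.7631,7.9462,1.6699)
cross product → J_v[:, 0] = (-7.9462,-1.7631,0.0000)
J_ω[:, 0] = z_0
entry J[0][0] = -7.9462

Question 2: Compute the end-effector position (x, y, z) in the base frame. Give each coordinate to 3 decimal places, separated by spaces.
after link 1: o_1 = (1.7321, -1.0000, 1.0000)
after link 2: o_2 = (3.7321, 2.4641, 5.0000)
after link 3: o_3 = (-0.5981, 4.9641, 6.0000)
after link 4: o_4 = (-1.7631, 7.9462, 1.6699)

-1.763 7.946 1.670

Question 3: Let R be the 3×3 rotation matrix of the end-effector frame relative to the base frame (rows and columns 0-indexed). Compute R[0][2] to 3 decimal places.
End-effector z-axis (col 2 of R) = (0.5000,0.8660,0.0000)
R[0][2] = 0.5000

0.500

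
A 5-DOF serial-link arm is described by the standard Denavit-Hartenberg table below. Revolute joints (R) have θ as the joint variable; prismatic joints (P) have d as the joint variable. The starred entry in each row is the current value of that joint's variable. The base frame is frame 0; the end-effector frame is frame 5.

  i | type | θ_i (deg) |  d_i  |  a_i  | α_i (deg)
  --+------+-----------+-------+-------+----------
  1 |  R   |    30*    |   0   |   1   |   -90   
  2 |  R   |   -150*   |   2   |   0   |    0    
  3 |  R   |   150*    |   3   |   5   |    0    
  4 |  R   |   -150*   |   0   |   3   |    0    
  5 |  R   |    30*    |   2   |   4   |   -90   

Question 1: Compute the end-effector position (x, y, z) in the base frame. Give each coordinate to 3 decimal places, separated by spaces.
after link 1: o_1 = (0.8660, 0.5000, 0.0000)
after link 2: o_2 = (-0.1340, 2.2321, 0.0000)
after link 3: o_3 = (2.6962, 7.3301, 0.0000)
after link 4: o_4 = (0.4462, 6.0311, 1.5000)
after link 5: o_5 = (-2.2859, 6.7631, 4.9641)

-2.286 6.763 4.964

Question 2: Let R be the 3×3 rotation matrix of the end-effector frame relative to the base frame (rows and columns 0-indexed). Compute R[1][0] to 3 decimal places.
-0.250

End-effector x-axis (col 0 of R) = (-0.4330,-0.2500,0.8660)
R[1][0] = -0.2500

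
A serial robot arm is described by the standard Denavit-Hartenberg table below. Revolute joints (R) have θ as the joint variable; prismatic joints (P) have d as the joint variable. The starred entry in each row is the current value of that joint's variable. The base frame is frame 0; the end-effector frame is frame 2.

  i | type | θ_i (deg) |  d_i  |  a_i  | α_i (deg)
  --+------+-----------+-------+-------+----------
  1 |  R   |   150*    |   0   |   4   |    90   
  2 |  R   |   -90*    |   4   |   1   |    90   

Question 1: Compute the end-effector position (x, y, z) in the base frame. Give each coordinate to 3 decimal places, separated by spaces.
after link 1: o_1 = (-3.4641, 2.0000, 0.0000)
after link 2: o_2 = (-1.4641, 5.4641, -1.0000)

-1.464 5.464 -1.000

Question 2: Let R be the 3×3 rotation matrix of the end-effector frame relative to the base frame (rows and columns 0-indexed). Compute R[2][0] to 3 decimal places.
-1.000

End-effector x-axis (col 0 of R) = (-0.0000,0.0000,-1.0000)
R[2][0] = -1.0000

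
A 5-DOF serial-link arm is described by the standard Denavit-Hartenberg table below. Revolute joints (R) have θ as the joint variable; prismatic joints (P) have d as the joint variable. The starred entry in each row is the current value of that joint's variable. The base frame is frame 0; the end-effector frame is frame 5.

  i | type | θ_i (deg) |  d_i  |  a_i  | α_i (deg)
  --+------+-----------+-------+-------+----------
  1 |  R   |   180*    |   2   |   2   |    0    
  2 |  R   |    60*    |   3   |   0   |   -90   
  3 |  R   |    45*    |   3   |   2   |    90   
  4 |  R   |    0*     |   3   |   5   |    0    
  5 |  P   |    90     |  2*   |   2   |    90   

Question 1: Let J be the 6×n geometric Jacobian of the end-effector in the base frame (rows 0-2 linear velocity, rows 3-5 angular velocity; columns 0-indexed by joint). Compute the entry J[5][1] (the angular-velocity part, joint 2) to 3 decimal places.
axis z_1 = (0.0000,0.0000,1.0000); lever o_n−o_1 = (0.0875,-9.8485,1.5858)
cross product → J_v[:, 1] = (9.8485,0.0875,-0.0000)
J_ω[:, 1] = z_1
entry J[5][1] = 1.0000

1.000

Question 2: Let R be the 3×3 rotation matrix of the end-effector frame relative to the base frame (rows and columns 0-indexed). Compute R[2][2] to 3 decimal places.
-0.707

End-effector z-axis (col 2 of R) = (-0.3536,-0.6124,-0.7071)
R[2][2] = -0.7071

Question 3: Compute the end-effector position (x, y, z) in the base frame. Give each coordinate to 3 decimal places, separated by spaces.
-1.913 -9.848 3.586

after link 1: o_1 = (-2.0000, 0.0000, 2.0000)
after link 2: o_2 = (-2.0000, 0.0000, 5.0000)
after link 3: o_3 = (-0.1090, -2.7247, 3.5858)
after link 4: o_4 = (-2.9375, -7.6237, 2.1716)
after link 5: o_5 = (-1.9125, -9.8485, 3.5858)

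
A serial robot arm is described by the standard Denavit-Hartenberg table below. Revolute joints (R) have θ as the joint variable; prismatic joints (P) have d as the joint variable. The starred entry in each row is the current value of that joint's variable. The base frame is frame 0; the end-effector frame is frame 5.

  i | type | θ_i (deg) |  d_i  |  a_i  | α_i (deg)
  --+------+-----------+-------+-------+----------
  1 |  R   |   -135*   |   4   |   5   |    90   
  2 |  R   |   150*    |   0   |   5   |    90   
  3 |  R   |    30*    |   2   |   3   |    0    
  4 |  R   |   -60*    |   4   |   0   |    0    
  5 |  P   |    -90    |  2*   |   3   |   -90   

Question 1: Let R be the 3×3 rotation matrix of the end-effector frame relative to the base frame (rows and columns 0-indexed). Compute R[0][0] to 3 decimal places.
0.306

End-effector x-axis (col 0 of R) = (0.3062,-0.9186,-0.2500)
R[0][0] = 0.3062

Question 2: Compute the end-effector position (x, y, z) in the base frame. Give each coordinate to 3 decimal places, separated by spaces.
after link 1: o_1 = (-3.5355, -3.5355, 4.0000)
after link 2: o_2 = (-0.4737, -0.4737, 6.5000)
after link 3: o_3 = (-0.6504, 1.4709, 9.5311)
after link 4: o_4 = (-2.0647, 0.0567, 12.9952)
after link 5: o_5 = (-1.8532, -3.4061, 13.9772)

-1.853 -3.406 13.977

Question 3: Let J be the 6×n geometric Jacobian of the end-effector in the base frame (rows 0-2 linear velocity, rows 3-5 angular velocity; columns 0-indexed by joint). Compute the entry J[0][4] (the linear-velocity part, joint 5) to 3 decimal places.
-0.354

prismatic axis z_4 = (-0.3536,-0.3536,0.8660)
J_v[:, 4] = z_4; J_ω[:, 4] = (0,0,0)
entry J[0][4] = -0.3536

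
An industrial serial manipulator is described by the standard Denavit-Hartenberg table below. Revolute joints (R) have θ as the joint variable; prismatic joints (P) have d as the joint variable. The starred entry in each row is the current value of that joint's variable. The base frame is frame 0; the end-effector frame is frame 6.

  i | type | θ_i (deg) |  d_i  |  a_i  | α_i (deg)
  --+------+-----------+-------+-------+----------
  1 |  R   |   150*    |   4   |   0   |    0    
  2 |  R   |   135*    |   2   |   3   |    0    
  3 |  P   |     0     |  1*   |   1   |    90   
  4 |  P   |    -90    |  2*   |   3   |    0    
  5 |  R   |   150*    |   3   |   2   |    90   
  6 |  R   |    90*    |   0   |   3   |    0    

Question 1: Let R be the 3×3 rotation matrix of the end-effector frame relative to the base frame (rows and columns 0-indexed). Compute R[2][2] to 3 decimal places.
End-effector z-axis (col 2 of R) = (0.2241,-0.8365,-0.5000)
R[2][2] = -0.5000

-0.500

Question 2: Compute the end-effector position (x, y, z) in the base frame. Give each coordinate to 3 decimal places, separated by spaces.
-6.433 -6.900 5.732

after link 1: o_1 = (0.0000, 0.0000, 4.0000)
after link 2: o_2 = (0.7765, -2.8978, 6.0000)
after link 3: o_3 = (1.0353, -3.8637, 7.0000)
after link 4: o_4 = (-0.8966, -4.3813, 4.0000)
after link 5: o_5 = (-3.5355, -6.1237, 5.7321)
after link 6: o_6 = (-6.4333, -6.9002, 5.7321)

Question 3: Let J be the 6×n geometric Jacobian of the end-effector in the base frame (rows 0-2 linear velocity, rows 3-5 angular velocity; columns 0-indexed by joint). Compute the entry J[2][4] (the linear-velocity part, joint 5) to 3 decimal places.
1.000

axis z_4 = (-0.9659,-0.2588,0.0000); lever o_n−o_4 = (-5.5367,-2.5188,1.7321)
cross product → J_v[:, 4] = (-0.4483,1.6730,1.0000)
J_ω[:, 4] = z_4
entry J[2][4] = 1.0000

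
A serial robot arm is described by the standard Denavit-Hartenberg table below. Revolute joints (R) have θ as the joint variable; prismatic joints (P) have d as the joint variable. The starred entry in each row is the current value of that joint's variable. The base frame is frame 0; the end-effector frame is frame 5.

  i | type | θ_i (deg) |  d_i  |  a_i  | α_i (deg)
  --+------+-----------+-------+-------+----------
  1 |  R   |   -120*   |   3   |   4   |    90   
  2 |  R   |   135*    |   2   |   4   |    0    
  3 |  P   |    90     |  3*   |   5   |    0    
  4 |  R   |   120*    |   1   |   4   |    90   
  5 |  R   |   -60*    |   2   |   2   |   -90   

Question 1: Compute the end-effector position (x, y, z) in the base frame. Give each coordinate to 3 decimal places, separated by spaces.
after link 1: o_1 = (-2.0000, -3.4641, 3.0000)
after link 2: o_2 = (-2.3178, -0.0146, 5.8284)
after link 3: o_3 = (-3.1481, 4.5473, 2.2929)
after link 4: o_4 = (-5.9460, 1.7012, 1.2576)
after link 5: o_5 = (-4.6702, 0.4469, -0.9331)

-4.670 0.447 -0.933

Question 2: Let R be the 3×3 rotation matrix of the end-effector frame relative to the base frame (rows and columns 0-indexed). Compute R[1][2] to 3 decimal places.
End-effector z-axis (col 2 of R) = (-0.8513,-0.4744,-0.2241)
R[1][2] = -0.4744

-0.474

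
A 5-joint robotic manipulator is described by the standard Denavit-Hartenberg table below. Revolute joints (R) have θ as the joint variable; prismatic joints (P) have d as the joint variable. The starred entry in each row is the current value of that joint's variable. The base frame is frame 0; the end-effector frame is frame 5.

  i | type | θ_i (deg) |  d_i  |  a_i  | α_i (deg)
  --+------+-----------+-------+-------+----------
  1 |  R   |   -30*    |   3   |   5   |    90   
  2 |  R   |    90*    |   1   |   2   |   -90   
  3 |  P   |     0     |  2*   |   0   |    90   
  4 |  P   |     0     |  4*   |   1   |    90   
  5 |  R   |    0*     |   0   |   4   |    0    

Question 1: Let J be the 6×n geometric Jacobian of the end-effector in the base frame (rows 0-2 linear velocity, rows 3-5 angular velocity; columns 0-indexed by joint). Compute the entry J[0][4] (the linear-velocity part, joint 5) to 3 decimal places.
axis z_4 = (0.8660,-0.5000,-0.0000); lever o_n−o_4 = (0.0000,0.0000,4.0000)
cross product → J_v[:, 4] = (-2.0000,-3.4641,0.0000)
J_ω[:, 4] = z_4
entry J[0][4] = -2.0000

-2.000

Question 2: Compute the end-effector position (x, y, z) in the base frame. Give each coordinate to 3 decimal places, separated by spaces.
after link 1: o_1 = (4.3301, -2.5000, 3.0000)
after link 2: o_2 = (3.8301, -3.3660, 5.0000)
after link 3: o_3 = (2.0981, -2.3660, 5.0000)
after link 4: o_4 = (0.0981, -5.8301, 6.0000)
after link 5: o_5 = (0.0981, -5.8301, 10.0000)

0.098 -5.830 10.000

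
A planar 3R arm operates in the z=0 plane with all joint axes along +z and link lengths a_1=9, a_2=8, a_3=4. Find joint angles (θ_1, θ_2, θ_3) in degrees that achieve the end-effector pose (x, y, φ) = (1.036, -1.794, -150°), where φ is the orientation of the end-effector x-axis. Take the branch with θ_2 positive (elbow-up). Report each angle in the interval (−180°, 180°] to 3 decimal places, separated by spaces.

-59.997 149.999 119.998

wrist centre = target − a_3·(cos φ, sin φ) = (4.5001, 0.2060)
cos θ_2 = (20.2934−9²−8²)/(2·9·8) = -0.8660; θ_2 = 149.9992° (elbow-up)
β = atan2(0.2060,4.5001) = 2.6210°; ψ = atan2(4.0001,2.0719) = 62.6181°
θ_1 = β − ψ = -59.9971°
θ_3 = φ − θ_1 − θ_2 = 119.9979° (wrapped to (-180°,180°])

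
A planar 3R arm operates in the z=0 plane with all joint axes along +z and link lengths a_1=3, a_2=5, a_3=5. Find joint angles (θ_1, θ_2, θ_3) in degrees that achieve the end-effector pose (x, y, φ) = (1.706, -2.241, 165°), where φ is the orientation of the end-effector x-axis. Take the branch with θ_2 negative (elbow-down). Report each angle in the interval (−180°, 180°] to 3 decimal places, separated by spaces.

0.007 -45.005 -150.002

wrist centre = target − a_3·(cos φ, sin φ) = (6.5356, -3.5351)
cos θ_2 = (55.2113−3²−5²)/(2·3·5) = 0.7070; θ_2 = -45.0050° (elbow-down)
β = atan2(-3.5351,6.5356) = -28.4088°; ψ = atan2(-3.5358,6.5352) = -28.4153°
θ_1 = β − ψ = 0.0066°
θ_3 = φ − θ_1 − θ_2 = -150.0015° (wrapped to (-180°,180°])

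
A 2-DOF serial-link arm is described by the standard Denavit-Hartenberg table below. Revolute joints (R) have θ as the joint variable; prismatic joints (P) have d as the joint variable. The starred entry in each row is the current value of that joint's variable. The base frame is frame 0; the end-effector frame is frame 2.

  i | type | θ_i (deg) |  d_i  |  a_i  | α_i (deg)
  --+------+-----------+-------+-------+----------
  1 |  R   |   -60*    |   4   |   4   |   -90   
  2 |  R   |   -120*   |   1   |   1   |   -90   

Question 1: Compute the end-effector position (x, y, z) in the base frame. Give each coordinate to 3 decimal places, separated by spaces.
2.616 -2.531 4.866

after link 1: o_1 = (2.0000, -3.4641, 4.0000)
after link 2: o_2 = (2.6160, -2.5311, 4.8660)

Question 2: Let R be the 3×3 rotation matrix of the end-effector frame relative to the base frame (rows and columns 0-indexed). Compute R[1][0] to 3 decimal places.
End-effector x-axis (col 0 of R) = (-0.2500,0.4330,0.8660)
R[1][0] = 0.4330

0.433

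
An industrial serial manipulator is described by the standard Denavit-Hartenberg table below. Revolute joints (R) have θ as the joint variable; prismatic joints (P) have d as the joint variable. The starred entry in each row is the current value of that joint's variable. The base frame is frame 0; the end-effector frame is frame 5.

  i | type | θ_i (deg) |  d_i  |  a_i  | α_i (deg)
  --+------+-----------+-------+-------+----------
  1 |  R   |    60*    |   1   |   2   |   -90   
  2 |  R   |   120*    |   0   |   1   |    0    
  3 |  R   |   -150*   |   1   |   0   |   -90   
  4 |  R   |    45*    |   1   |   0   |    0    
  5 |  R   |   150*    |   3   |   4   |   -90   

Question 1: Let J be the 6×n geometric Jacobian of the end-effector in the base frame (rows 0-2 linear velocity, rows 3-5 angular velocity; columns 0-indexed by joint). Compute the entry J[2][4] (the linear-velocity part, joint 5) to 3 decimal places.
0.518

axis z_4 = (0.2500,0.4330,-0.8660); lever o_n−o_4 = (-1.8196,-1.0811,-4.5299)
cross product → J_v[:, 4] = (-2.8978,2.7083,0.5176)
J_ω[:, 4] = z_4
entry J[2][4] = 0.5176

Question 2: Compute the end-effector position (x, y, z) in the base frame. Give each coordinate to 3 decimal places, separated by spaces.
-1.686 1.151 -5.262

after link 1: o_1 = (1.0000, 1.7321, 1.0000)
after link 2: o_2 = (0.7500, 1.2990, 0.1340)
after link 3: o_3 = (-0.1160, 1.7990, 0.1340)
after link 4: o_4 = (0.1340, 2.2321, -0.7321)
after link 5: o_5 = (-1.6856, 1.1509, -5.2620)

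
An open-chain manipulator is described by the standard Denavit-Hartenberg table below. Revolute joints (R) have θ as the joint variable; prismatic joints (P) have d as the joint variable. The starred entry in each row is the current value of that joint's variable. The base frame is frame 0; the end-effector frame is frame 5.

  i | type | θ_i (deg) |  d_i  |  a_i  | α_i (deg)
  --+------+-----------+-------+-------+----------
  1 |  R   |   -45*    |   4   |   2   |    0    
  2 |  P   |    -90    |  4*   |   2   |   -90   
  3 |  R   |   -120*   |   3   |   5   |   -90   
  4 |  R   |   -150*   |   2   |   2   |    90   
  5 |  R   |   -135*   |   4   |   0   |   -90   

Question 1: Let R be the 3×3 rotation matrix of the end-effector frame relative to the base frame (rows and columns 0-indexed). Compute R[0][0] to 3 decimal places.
0.400

End-effector x-axis (col 0 of R) = (0.3995,0.8995,0.1768)
R[0][0] = 0.3995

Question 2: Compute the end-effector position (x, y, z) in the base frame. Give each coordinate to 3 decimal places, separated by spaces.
after link 1: o_1 = (1.4142, -1.4142, 4.0000)
after link 2: o_2 = (0.0000, -2.8284, 8.0000)
after link 3: o_3 = (3.8891, -3.1820, 12.3301)
after link 4: o_4 = (2.7591, -5.7262, 11.8301)
after link 5: o_5 = (-0.3975, -3.9838, 10.0981)

-0.398 -3.984 10.098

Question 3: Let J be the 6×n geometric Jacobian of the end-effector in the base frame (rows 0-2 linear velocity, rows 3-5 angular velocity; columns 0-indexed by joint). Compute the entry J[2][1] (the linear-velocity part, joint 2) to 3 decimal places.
prismatic axis z_1 = (0.0000,0.0000,1.0000)
J_v[:, 1] = z_1; J_ω[:, 1] = (0,0,0)
entry J[2][1] = 1.0000

1.000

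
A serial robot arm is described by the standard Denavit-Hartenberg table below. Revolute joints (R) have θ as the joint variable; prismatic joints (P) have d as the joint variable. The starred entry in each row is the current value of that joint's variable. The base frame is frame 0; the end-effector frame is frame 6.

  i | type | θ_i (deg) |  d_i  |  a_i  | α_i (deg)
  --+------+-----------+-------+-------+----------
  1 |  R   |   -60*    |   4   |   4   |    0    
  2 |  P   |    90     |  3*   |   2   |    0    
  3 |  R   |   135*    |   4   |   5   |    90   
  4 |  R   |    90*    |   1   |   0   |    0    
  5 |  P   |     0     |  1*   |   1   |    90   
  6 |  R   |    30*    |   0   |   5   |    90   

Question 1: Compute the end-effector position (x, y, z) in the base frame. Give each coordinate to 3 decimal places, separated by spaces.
after link 1: o_1 = (2.0000, -3.4641, 4.0000)
after link 2: o_2 = (3.7321, -2.4641, 7.0000)
after link 3: o_3 = (-1.0976, -1.1700, 11.0000)
after link 4: o_4 = (-0.8388, -0.2041, 11.0000)
after link 5: o_5 = (-0.5799, 0.7618, 12.0000)
after link 6: o_6 = (0.0671, 3.1767, 16.3301)

0.067 3.177 16.330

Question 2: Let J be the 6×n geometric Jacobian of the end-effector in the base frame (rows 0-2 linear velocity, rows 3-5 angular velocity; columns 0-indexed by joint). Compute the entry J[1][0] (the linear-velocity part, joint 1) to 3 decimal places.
axis z_0 = ẑ; lever o_n−o_0 = (0.0671,3.1767,16.3301)
cross product → J_v[:, 0] = (-3.1767,0.0671,0.0000)
J_ω[:, 0] = z_0
entry J[1][0] = 0.0671

0.067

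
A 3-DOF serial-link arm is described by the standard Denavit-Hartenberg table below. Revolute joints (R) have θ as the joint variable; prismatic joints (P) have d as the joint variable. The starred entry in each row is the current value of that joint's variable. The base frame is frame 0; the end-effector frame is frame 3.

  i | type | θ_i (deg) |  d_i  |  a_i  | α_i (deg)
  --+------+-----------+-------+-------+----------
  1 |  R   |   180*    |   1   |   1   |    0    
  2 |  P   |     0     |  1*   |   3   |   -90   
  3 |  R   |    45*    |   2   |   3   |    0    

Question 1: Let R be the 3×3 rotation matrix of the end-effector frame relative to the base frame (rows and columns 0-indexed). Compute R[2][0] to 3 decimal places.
End-effector x-axis (col 0 of R) = (-0.7071,0.0000,-0.7071)
R[2][0] = -0.7071

-0.707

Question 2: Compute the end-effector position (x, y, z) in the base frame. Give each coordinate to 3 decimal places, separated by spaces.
-6.121 -2.000 -0.121

after link 1: o_1 = (-1.0000, 0.0000, 1.0000)
after link 2: o_2 = (-4.0000, 0.0000, 2.0000)
after link 3: o_3 = (-6.1213, -2.0000, -0.1213)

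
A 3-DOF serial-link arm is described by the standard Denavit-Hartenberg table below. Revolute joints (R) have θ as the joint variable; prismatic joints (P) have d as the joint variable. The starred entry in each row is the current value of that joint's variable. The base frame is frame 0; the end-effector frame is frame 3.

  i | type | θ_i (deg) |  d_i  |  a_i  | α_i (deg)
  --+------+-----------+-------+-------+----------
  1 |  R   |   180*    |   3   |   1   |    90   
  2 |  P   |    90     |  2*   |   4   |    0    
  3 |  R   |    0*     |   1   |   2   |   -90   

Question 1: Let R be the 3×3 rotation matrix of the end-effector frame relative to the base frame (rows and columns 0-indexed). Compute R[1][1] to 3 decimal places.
-1.000

End-effector y-axis (col 1 of R) = (-0.0000,-1.0000,-0.0000)
R[1][1] = -1.0000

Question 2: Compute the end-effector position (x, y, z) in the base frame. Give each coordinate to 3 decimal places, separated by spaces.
-1.000 3.000 9.000

after link 1: o_1 = (-1.0000, 0.0000, 3.0000)
after link 2: o_2 = (-1.0000, 2.0000, 7.0000)
after link 3: o_3 = (-1.0000, 3.0000, 9.0000)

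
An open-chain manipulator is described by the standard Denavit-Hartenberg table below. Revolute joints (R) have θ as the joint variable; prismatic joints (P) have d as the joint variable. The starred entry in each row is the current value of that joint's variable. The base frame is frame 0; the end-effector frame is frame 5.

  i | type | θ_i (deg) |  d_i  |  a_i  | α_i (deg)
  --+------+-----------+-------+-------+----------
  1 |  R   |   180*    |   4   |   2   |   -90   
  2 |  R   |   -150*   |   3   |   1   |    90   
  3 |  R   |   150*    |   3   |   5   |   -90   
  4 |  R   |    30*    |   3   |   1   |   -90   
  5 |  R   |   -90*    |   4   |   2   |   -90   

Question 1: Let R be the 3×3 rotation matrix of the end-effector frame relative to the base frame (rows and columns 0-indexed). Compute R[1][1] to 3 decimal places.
End-effector y-axis (col 1 of R) = (0.0580,-0.2500,-0.9665)
R[1][1] = -0.2500

-0.250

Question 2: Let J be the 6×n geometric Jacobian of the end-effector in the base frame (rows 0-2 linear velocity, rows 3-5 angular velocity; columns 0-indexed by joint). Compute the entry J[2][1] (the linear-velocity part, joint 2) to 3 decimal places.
-4.681

axis z_1 = (-0.0000,-1.0000,0.0000); lever o_n−o_1 = (-4.6806,-0.6029,-1.5891)
cross product → J_v[:, 1] = (1.5891,-0.0000,-4.6806)
J_ω[:, 1] = z_1
entry J[2][1] = -4.6806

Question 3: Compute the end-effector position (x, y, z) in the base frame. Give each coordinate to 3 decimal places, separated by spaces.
after link 1: o_1 = (-2.0000, 0.0000, 4.0000)
after link 2: o_2 = (-1.1340, -3.0000, 4.5000)
after link 3: o_3 = (-3.3840, -5.5000, -0.2631)
after link 4: o_4 = (-5.5825, -3.3349, -0.9551)
after link 5: o_5 = (-6.6806, -0.6029, 2.4109)

-6.681 -0.603 2.411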